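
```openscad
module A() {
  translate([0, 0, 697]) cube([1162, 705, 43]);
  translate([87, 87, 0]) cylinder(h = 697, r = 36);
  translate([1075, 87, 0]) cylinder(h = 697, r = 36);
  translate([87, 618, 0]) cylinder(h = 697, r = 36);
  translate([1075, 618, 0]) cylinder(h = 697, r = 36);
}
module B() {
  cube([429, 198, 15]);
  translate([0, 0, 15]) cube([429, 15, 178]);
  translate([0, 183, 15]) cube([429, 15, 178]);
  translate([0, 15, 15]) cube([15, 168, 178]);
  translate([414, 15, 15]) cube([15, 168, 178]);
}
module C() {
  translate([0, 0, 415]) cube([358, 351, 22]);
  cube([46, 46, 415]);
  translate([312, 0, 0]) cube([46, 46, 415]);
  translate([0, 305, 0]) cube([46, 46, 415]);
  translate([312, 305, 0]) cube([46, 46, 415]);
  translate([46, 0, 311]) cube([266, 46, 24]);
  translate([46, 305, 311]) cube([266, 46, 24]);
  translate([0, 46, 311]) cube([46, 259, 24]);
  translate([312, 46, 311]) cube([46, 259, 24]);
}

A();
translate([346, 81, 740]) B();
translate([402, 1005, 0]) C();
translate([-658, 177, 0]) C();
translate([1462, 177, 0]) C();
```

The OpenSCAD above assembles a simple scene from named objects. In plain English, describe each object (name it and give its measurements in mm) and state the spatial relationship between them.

A is a rectangular dining table. The top is 1162×705×43 mm with its upper surface at z = 740 mm. It stands on four round legs of 72 mm diameter, each leg's bounding box inset 51 mm from the nearest pair of top edges, running from the floor to the underside of the top.

B is an open storage box with external size 429×198×193 mm and wall thickness 15 mm (the base is also 15 mm thick). The base covers the whole footprint; the four walls stand on the base, with the y-facing walls full-width and the x-facing walls fitting between their inner faces.

C is a simple wooden stool: a rectangular seat 358 mm (x) by 351 mm (y), 22 mm thick, top face at z = 437 mm, on four square legs, each 46×46 mm in cross-section. The legs rest on z = 0, each flush with a corner of the seat. Four stretchers, 46 mm wide and 24 mm tall, connect adjacent legs with their undersides at z = 311 mm, each running between the inner faces of the legs it joins and aligned with the legs' outer faces on the other axis.

The open box is on top of the table. Three stools sit around the table at the +y, −x, +x sides.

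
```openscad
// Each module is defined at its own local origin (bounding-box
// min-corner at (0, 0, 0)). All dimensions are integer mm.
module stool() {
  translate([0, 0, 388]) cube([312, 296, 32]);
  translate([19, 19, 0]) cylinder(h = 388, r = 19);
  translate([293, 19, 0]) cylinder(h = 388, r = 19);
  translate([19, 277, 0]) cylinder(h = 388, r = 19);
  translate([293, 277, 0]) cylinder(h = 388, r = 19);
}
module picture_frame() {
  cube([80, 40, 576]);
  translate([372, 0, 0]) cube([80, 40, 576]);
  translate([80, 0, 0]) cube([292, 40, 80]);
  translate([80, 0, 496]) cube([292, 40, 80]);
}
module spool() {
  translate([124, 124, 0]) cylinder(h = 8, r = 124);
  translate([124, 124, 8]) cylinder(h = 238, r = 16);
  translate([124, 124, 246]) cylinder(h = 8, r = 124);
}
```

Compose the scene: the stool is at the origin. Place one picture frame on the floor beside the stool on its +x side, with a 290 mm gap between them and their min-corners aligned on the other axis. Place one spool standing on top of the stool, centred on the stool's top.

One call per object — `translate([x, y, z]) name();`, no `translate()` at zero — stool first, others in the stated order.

stool();
translate([602, 0, 0]) picture_frame();
translate([32, 24, 420]) spool();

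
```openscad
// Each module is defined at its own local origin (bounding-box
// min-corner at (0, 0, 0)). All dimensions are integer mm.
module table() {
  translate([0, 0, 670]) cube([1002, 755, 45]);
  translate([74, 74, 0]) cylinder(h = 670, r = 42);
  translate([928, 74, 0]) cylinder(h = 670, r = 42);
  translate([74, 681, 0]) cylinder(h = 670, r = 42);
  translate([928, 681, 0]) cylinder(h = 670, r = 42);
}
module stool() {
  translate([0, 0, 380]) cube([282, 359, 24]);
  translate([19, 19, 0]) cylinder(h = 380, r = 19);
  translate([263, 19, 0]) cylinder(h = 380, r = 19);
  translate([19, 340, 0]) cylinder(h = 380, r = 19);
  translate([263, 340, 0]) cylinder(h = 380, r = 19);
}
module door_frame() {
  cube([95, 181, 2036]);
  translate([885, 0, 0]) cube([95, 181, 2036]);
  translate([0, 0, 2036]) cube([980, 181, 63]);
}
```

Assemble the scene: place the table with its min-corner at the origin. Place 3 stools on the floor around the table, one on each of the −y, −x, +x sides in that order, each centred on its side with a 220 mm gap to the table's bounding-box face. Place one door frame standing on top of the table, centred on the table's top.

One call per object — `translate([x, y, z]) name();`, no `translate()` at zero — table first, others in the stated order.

table();
translate([360, -579, 0]) stool();
translate([-502, 198, 0]) stool();
translate([1222, 198, 0]) stool();
translate([11, 287, 715]) door_frame();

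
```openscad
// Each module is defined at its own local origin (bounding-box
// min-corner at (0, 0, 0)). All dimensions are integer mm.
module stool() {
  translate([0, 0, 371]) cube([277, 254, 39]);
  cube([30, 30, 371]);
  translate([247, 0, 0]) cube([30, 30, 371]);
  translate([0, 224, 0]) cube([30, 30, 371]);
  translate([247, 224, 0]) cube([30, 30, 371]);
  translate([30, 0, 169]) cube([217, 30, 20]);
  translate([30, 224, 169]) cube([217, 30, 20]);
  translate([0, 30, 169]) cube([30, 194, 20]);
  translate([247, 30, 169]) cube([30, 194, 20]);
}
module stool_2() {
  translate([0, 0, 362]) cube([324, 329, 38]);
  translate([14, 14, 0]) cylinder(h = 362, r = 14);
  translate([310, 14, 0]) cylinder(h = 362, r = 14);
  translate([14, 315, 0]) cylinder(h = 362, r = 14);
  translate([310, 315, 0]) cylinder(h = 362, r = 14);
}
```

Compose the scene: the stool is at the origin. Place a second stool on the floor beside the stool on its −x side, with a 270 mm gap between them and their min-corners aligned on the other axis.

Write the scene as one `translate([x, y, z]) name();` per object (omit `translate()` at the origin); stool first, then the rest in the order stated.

stool();
translate([-594, 0, 0]) stool_2();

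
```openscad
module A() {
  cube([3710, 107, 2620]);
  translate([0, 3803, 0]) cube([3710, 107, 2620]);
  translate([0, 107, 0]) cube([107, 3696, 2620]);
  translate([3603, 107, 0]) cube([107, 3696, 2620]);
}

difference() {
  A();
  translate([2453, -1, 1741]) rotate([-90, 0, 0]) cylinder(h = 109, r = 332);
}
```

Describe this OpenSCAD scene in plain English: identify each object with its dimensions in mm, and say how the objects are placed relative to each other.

A is a box-shaped house frame (walls only): outside footprint 3710×3910 mm, wall height 2620 mm, wall thickness 107 mm. The two y-facing walls run the full x-width; the two x-facing walls fit between the inner faces of the y-facing walls.

The house frame has a circular hole of radius 332 mm through its front wall, centred at (x = 2453, z = 1741).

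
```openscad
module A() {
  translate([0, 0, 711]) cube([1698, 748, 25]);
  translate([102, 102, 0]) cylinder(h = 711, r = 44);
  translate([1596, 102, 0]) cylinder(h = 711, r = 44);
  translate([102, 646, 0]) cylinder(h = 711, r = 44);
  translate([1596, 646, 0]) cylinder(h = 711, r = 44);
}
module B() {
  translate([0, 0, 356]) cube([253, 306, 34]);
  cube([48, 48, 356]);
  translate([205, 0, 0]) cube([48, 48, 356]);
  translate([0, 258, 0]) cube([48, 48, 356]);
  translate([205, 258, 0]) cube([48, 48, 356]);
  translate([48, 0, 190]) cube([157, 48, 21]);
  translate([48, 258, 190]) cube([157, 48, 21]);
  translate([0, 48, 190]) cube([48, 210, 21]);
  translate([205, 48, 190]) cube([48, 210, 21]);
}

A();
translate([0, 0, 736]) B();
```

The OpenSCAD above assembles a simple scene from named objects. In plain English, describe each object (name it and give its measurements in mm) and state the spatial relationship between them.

A is a table with a 1698×748 mm rectangular top, 25 mm thick, top surface at z = 736 mm, supported by four round legs of 88 mm diameter, each leg's bounding box inset 58 mm from the nearest pair of top edges, running from the floor.

B is a four-legged stool. The seat is a 253×306×34 mm slab whose top surface is at z = 390 mm; four square legs, each 48×48 mm in cross-section, run from the floor (z = 0) to the underside of the seat, each flush with a corner of the seat. Four stretchers, 48 mm wide and 21 mm tall, connect adjacent legs with their undersides at z = 190 mm, each running between the inner faces of the legs it joins and aligned with the legs' outer faces on the other axis.

The stool is on top of the table.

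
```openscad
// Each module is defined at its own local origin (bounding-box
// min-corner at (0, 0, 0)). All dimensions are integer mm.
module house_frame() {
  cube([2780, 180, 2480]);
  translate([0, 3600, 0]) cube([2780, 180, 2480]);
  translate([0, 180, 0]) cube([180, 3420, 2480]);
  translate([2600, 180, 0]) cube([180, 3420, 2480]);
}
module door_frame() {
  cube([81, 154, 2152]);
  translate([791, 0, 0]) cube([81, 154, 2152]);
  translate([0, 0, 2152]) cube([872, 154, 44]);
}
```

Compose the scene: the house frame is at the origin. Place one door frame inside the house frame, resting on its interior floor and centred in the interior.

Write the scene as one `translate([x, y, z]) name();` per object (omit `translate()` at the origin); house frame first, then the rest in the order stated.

house_frame();
translate([954, 1813, 0]) door_frame();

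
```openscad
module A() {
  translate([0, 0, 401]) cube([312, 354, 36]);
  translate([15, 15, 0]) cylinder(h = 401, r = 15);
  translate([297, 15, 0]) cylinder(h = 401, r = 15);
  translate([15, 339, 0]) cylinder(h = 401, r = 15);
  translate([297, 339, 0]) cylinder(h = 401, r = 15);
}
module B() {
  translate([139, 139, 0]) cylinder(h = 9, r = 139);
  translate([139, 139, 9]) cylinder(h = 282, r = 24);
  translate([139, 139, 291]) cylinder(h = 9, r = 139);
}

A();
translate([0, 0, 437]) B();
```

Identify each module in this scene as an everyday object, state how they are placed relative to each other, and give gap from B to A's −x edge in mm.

A is a stool. B is a spool. The spool is on top of the stool. The gap from the spool to the stool's −x edge is 0 mm.

The spool's min-x is at 0; the stool's min-x is 0; gap = 0 mm.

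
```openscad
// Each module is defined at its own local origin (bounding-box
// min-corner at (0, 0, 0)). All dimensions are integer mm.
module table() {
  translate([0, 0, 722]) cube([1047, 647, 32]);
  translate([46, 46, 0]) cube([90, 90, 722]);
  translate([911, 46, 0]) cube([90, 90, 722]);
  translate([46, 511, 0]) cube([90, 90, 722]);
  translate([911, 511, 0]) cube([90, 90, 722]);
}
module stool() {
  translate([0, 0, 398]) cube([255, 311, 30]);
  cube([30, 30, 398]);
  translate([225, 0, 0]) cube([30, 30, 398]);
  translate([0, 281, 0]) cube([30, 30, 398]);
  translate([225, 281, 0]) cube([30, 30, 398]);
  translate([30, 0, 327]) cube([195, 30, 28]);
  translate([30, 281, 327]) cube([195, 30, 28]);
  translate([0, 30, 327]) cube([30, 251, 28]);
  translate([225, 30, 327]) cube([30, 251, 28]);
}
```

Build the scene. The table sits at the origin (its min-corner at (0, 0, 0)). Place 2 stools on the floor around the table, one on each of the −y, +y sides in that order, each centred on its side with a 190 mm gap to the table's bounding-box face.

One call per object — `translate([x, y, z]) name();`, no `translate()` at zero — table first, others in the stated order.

table();
translate([396, -501, 0]) stool();
translate([396, 837, 0]) stool();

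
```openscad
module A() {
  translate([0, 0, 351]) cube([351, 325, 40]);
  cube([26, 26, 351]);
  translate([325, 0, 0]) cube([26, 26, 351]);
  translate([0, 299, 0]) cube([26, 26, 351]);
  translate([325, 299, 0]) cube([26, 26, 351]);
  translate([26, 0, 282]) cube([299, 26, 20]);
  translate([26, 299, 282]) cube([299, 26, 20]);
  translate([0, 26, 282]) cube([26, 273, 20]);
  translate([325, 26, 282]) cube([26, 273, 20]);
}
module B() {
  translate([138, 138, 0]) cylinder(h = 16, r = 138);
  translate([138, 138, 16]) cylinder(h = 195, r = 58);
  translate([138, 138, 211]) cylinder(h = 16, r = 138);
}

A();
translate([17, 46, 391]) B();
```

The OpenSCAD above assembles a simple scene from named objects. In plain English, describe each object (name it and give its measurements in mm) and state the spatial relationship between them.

A is a four-legged stool. The seat is a 351×325×40 mm slab whose top surface is at z = 391 mm; four square legs, each 26×26 mm in cross-section, run from the floor (z = 0) to the underside of the seat, each flush with a corner of the seat. Four stretchers, 26 mm wide and 20 mm tall, connect adjacent legs with their undersides at z = 282 mm, each running between the inner faces of the legs it joins and aligned with the legs' outer faces on the other axis.

B is a spool: two coaxial disc flanges of radius 138 mm and thickness 16 mm, joined by a core cylinder of radius 58 mm and height 195 mm. The lower flange rests on z = 0 and the three cylinders share a vertical axis.

The spool is on top of the stool.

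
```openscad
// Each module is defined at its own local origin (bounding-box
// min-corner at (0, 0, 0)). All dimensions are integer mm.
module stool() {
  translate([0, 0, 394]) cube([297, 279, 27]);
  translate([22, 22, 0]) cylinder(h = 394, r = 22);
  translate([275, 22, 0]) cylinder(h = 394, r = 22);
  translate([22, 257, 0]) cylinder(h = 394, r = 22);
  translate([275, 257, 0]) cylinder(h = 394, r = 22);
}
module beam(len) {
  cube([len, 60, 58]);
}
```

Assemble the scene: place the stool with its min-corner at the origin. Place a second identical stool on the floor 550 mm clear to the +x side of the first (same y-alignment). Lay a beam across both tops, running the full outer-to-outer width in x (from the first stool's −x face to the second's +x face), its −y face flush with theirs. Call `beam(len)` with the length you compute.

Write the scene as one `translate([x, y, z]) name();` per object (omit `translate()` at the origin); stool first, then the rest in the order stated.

stool();
translate([847, 0, 0]) stool();
translate([0, 0, 421]) beam(1144);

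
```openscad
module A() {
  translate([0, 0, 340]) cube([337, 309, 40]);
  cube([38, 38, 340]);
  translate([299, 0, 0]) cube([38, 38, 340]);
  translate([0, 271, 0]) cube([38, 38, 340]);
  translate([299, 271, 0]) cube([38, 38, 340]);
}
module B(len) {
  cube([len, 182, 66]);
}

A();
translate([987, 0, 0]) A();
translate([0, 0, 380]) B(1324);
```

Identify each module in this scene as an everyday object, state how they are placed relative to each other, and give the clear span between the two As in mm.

A is a stool. B is a beam. A beam spans the tops of two stools. The clear span between the two stools is 650 mm.

Second stool starts at x = 987; first ends at x = 337; clear span = 987 − 337 = 650 mm.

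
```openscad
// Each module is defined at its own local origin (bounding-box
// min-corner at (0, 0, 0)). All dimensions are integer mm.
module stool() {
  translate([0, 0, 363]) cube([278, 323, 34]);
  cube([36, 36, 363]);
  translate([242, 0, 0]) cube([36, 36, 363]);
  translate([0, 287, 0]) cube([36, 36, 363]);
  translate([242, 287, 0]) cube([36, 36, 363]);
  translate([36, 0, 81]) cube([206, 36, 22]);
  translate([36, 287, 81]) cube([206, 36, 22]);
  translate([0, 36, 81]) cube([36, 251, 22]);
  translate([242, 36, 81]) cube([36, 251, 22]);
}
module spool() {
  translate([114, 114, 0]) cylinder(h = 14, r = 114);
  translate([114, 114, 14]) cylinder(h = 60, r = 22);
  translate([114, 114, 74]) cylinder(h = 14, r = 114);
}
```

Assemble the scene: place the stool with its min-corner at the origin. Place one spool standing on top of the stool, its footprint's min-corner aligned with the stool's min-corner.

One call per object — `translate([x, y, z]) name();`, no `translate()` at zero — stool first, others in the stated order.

stool();
translate([0, 0, 397]) spool();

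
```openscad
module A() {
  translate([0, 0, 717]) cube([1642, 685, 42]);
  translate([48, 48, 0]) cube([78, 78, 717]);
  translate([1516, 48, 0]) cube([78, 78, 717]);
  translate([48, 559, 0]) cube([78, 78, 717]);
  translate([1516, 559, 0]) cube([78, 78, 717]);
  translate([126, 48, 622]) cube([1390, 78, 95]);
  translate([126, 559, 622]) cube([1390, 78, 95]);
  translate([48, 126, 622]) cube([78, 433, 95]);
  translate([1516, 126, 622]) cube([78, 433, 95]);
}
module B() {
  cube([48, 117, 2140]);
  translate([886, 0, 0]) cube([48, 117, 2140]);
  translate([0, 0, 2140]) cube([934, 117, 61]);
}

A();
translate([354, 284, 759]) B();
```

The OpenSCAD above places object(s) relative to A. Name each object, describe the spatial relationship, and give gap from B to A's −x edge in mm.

A is a table. B is a door frame. The door frame is on top of the table, centred. The gap from the door frame to the table's −x edge is 354 mm.

The door frame's min-x is at 354; the table's min-x is 0; gap = 354 mm.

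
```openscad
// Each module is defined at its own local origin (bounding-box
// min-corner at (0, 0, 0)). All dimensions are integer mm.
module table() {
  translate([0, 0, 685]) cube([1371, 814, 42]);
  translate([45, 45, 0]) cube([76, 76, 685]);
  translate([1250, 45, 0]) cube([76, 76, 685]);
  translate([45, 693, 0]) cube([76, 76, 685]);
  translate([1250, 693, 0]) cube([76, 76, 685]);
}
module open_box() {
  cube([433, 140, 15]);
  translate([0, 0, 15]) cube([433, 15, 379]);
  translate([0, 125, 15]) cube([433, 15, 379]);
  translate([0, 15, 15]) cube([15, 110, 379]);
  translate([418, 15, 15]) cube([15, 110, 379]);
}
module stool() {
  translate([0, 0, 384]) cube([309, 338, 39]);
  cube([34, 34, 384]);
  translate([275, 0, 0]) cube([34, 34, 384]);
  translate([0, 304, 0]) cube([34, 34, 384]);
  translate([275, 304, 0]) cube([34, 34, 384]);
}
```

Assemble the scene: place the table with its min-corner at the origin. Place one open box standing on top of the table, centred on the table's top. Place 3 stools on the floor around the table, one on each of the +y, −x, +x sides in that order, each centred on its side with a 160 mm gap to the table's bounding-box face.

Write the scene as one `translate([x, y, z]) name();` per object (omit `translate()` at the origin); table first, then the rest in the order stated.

table();
translate([469, 337, 727]) open_box();
translate([531, 974, 0]) stool();
translate([-469, 238, 0]) stool();
translate([1531, 238, 0]) stool();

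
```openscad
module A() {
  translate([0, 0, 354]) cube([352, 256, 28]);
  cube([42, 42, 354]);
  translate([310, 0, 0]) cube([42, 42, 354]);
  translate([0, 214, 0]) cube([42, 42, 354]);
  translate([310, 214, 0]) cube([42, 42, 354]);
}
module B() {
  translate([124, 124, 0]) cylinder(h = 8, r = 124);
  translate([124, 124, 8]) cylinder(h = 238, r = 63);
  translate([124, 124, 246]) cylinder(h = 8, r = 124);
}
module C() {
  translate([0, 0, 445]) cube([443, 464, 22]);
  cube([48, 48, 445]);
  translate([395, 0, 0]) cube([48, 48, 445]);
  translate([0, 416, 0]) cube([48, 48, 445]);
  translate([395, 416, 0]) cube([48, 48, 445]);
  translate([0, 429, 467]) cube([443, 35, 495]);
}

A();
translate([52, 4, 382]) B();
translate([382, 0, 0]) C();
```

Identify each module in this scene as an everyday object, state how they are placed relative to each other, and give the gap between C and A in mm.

A is a stool. B is a spool. C is a chair. The spool is on top of the stool, centred. The chair is on the floor beside the stool on its +x side. The gap between the chair and the stool is 30 mm.

The chair's nearest face is 30 mm from the stool's +x face.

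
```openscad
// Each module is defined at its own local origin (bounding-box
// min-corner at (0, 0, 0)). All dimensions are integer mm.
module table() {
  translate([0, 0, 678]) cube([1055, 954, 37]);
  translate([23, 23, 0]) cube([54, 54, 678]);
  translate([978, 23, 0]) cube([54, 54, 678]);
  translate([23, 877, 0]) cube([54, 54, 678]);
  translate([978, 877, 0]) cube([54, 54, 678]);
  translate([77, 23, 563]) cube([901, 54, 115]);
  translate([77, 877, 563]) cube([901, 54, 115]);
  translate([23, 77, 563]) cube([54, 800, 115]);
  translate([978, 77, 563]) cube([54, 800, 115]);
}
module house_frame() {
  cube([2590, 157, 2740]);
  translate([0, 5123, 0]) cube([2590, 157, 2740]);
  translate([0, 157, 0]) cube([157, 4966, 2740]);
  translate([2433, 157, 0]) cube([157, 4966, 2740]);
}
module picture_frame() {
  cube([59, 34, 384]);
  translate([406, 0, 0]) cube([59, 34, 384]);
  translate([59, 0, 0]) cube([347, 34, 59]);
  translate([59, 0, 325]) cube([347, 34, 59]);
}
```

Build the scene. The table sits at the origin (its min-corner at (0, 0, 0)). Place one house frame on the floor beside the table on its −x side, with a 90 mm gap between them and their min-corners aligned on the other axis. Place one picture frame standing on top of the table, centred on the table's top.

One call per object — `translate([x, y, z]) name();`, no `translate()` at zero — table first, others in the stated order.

table();
translate([-2680, 0, 0]) house_frame();
translate([295, 460, 715]) picture_frame();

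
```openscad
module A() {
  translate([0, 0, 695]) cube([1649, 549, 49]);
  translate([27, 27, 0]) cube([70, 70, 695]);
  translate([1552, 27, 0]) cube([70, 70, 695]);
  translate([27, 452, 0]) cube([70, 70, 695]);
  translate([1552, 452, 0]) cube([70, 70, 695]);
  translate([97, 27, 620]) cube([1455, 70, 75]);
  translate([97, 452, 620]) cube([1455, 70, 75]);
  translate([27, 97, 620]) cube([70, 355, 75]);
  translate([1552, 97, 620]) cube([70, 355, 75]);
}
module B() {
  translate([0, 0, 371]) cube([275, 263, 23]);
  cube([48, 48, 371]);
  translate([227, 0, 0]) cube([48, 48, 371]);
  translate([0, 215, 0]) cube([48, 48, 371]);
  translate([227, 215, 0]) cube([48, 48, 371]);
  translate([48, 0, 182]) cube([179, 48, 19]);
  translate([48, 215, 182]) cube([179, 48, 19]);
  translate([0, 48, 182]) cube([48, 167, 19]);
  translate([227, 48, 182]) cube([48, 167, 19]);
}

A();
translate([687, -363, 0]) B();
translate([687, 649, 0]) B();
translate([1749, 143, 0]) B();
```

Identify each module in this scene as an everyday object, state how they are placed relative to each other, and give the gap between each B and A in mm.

Each stool's nearest face is 100 mm from the table's bounding box.

A is a table. B is a stool. Three stools sit around the table at the −y, +y, +x sides. The gap between each stool and the table is 100 mm.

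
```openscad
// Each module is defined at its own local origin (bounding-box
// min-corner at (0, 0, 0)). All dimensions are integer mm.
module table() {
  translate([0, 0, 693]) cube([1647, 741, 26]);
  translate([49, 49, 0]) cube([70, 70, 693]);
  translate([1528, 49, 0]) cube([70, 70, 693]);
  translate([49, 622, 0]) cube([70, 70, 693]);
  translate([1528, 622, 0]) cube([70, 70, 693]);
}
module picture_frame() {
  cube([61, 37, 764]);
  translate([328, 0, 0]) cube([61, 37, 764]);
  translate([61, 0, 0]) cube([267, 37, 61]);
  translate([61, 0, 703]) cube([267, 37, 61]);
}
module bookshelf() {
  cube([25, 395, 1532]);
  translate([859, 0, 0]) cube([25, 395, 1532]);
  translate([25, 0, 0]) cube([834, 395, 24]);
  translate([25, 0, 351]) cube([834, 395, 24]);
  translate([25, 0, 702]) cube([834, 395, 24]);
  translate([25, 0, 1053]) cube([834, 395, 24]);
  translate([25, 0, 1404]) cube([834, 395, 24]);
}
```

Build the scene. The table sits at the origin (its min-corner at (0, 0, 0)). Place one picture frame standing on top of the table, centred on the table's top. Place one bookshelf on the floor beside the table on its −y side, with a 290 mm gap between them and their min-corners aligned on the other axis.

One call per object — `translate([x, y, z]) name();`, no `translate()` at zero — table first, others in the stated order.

table();
translate([629, 352, 719]) picture_frame();
translate([0, -685, 0]) bookshelf();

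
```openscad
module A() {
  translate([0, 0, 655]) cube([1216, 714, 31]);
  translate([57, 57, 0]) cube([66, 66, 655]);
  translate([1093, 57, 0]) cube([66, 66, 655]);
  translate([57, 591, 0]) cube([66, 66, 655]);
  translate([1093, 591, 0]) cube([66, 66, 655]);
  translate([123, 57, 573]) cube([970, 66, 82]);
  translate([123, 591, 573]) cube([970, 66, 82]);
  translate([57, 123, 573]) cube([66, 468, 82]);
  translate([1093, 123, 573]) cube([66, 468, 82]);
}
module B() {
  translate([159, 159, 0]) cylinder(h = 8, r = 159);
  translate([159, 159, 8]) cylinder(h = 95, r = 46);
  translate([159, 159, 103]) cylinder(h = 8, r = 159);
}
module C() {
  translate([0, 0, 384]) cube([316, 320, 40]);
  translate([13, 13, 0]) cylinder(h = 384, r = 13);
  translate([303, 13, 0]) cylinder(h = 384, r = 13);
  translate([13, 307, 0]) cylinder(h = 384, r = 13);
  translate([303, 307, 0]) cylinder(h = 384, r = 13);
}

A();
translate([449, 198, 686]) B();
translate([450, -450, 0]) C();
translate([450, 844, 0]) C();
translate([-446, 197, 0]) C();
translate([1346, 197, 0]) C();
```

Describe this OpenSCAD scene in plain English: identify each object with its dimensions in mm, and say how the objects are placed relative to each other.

A is a rectangular dining table. The top is 1216×714×31 mm with its upper surface at z = 686 mm. It stands on four 66×66 mm square legs, each inset 57 mm from the nearest pair of top edges, running from the floor to the underside of the top. Four apron rails, 66 mm thick and 82 mm tall, run between adjacent legs with their top edges flush with the underside of the top and their outer faces flush with the legs' outer faces.

B is a spool: two coaxial disc flanges of radius 159 mm and thickness 8 mm, joined by a core cylinder of radius 46 mm and height 95 mm. The lower flange rests on z = 0 and the three cylinders share a vertical axis.

C is a four-legged stool. The seat is 316×320 mm, 40 mm thick, top at z = 424 mm. It stands on four round legs, each 26 mm in diameter, from z = 0 to the seat underside, each leg's axis is inset half a diameter from the nearest pair of seat edges (so the leg's bounding box is flush with the corner).

The spool is on top of the table, centred. Four stools sit around the table at the −y, +y, −x, +x sides.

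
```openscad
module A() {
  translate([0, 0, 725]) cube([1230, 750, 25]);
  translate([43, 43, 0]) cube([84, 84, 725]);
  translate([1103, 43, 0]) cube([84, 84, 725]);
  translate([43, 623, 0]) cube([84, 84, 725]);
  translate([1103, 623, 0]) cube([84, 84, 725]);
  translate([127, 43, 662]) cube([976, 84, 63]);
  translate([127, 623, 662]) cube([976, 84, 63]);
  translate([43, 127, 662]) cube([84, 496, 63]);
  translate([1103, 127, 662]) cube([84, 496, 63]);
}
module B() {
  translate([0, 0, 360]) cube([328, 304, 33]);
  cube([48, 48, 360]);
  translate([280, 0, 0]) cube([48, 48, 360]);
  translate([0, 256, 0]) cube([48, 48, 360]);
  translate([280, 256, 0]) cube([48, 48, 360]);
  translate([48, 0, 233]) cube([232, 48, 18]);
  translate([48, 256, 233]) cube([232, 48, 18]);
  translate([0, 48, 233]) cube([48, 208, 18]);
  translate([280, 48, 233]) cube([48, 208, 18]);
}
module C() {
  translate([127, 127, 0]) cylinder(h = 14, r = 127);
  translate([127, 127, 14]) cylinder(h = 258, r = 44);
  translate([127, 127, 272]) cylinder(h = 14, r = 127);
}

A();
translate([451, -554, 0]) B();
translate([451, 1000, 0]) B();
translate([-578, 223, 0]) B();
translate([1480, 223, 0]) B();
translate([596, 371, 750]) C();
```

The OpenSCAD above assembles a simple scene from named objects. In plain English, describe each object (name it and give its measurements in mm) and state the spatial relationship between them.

A is a rectangular dining table. The top is 1230×750×25 mm with its upper surface at z = 750 mm. It stands on four 84×84 mm square legs, each inset 43 mm from the nearest pair of top edges, running from the floor to the underside of the top. Four apron rails, 84 mm thick and 63 mm tall, run between adjacent legs with their top edges flush with the underside of the top and their outer faces flush with the legs' outer faces.

B is a simple wooden stool: a rectangular seat 328 mm (x) by 304 mm (y), 33 mm thick, top face at z = 393 mm, on four square legs, each 48×48 mm in cross-section. The legs rest on z = 0, each flush with a corner of the seat. Four stretchers, 48 mm wide and 18 mm tall, connect adjacent legs with their undersides at z = 233 mm, each running between the inner faces of the legs it joins and aligned with the legs' outer faces on the other axis.

C is a spool: two coaxial disc flanges of radius 127 mm and thickness 14 mm, joined by a core cylinder of radius 44 mm and height 258 mm. The lower flange rests on z = 0 and the three cylinders share a vertical axis.

Four stools sit around the table at the −y, +y, −x, +x sides. The spool is on top of the table.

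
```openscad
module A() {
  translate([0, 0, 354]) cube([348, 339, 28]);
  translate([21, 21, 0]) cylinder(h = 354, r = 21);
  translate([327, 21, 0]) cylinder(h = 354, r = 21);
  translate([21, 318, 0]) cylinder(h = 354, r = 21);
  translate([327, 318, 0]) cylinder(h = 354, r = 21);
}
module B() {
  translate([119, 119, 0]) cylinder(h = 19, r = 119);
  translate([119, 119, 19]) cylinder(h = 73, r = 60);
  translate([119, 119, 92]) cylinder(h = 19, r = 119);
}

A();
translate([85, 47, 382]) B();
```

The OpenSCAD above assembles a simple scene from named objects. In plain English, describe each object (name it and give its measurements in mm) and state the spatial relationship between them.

A is a four-legged stool. The seat is 348×339 mm, 28 mm thick, top at z = 382 mm. It stands on four round legs, each 42 mm in diameter, from z = 0 to the seat underside, each leg's axis is inset half a diameter from the nearest pair of seat edges (so the leg's bounding box is flush with the corner).

B is a spool: two coaxial disc flanges of radius 119 mm and thickness 19 mm, joined by a core cylinder of radius 60 mm and height 73 mm. The lower flange rests on z = 0 and the three cylinders share a vertical axis.

The spool is on top of the stool.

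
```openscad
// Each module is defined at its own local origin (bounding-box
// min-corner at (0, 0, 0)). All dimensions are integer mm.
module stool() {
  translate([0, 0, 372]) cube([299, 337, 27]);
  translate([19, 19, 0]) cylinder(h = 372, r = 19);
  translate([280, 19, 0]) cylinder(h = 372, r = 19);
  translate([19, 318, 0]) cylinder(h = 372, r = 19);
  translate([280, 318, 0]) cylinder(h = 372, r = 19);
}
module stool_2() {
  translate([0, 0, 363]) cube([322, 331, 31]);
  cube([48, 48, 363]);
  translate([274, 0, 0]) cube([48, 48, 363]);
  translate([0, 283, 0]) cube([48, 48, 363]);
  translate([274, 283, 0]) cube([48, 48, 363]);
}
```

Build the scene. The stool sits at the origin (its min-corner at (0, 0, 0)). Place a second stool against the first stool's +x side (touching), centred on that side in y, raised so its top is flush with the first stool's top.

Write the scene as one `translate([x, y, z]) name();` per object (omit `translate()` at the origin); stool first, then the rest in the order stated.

stool();
translate([299, 3, 5]) stool_2();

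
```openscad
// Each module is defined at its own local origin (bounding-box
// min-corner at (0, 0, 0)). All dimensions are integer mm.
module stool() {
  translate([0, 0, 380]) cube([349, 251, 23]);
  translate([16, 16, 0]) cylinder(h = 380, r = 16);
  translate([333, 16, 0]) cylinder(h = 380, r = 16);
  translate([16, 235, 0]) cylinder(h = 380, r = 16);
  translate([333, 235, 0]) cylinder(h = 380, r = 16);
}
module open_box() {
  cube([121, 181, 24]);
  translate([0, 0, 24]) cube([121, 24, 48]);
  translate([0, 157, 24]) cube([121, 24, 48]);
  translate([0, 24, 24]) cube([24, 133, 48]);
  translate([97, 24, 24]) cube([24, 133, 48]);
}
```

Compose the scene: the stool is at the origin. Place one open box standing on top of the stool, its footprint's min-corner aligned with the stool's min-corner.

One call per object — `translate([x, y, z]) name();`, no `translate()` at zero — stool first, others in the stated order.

stool();
translate([0, 0, 403]) open_box();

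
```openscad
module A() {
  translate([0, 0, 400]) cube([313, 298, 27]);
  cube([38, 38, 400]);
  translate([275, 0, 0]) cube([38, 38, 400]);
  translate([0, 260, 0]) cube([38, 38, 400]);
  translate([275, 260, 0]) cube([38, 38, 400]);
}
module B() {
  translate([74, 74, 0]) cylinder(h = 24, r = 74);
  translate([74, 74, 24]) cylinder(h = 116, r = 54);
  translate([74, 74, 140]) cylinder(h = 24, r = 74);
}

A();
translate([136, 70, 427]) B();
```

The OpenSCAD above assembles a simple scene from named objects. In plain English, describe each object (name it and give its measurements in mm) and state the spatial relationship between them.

A is a simple wooden stool: a rectangular seat 313 mm (x) by 298 mm (y), 27 mm thick, top face at z = 427 mm, on four square legs, each 38×38 mm in cross-section. The legs rest on z = 0, each flush with a corner of the seat.

B is a spool: two coaxial disc flanges of radius 74 mm and thickness 24 mm, joined by a core cylinder of radius 54 mm and height 116 mm. The lower flange rests on z = 0 and the three cylinders share a vertical axis.

The spool is on top of the stool.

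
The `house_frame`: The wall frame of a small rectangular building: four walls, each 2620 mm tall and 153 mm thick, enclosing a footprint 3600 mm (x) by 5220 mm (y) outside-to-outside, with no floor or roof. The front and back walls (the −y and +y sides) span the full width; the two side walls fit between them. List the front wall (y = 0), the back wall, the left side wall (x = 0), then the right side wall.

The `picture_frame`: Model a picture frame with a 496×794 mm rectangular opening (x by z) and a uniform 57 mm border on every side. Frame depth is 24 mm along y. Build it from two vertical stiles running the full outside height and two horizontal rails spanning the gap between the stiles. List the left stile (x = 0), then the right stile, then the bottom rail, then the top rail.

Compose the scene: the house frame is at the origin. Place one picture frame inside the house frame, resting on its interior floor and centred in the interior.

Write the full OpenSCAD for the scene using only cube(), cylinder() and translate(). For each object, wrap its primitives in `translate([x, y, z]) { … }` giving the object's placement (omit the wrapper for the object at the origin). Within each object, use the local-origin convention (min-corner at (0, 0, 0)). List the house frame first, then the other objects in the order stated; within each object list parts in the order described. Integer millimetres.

cube([3600, 153, 2620]);
translate([0, 5067, 0]) cube([3600, 153, 2620]);
translate([0, 153, 0]) cube([153, 4914, 2620]);
translate([3447, 153, 0]) cube([153, 4914, 2620]);
translate([1495, 2598, 0]) {
  cube([57, 24, 908]);
  translate([553, 0, 0]) cube([57, 24, 908]);
  translate([57, 0, 0]) cube([496, 24, 57]);
  translate([57, 0, 851]) cube([496, 24, 57]);
}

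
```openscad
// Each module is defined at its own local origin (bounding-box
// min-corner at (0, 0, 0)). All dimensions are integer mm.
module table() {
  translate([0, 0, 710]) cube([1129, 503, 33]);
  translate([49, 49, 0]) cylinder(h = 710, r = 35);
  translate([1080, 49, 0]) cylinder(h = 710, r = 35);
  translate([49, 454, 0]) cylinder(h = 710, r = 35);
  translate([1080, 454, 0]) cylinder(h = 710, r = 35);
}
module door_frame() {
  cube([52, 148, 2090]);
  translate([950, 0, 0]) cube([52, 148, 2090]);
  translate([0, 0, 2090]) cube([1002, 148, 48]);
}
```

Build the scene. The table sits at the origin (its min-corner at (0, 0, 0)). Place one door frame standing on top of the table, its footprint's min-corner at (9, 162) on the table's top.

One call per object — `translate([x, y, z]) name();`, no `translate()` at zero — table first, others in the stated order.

table();
translate([9, 162, 743]) door_frame();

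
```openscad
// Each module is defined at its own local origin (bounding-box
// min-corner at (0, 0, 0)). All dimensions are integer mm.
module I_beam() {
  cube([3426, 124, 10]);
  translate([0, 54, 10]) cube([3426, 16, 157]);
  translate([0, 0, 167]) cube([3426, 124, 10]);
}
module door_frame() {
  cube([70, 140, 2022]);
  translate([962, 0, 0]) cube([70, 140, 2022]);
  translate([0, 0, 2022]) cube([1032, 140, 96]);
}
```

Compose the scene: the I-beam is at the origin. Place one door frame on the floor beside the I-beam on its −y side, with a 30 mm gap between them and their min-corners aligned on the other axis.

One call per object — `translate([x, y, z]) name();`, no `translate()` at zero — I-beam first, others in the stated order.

I_beam();
translate([0, -170, 0]) door_frame();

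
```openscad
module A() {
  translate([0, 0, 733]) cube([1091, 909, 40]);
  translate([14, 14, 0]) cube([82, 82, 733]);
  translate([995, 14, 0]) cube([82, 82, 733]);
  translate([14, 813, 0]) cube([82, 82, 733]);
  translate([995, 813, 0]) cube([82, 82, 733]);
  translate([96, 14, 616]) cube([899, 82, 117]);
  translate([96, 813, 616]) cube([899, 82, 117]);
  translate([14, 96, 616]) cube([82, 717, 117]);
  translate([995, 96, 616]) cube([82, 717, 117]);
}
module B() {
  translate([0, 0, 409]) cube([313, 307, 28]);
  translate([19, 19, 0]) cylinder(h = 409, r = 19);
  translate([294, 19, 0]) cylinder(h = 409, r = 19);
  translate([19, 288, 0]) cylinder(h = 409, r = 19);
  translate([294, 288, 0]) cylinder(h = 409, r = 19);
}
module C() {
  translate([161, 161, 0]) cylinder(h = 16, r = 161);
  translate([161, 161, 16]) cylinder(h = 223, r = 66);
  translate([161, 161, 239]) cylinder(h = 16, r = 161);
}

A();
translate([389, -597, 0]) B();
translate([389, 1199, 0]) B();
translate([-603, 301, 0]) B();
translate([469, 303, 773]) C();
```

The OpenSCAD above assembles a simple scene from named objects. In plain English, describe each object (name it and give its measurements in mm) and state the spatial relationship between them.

A is a table: top 1091 mm (x) × 909 mm (y), 40 mm thick, upper face at z = 773 mm, on four 82×82 mm square legs, each inset 14 mm from the nearest pair of top edges, running from z = 0 to the bottom of the top. Four apron rails, 82 mm thick and 117 mm tall, run between adjacent legs with their top edges flush with the underside of the top and their outer faces flush with the legs' outer faces.

B is a four-legged stool. The seat is a 313×307×28 mm slab whose top surface is at z = 437 mm; four round legs, each 38 mm in diameter, run from the floor (z = 0) to the underside of the seat, each leg's axis is inset half a diameter from the nearest pair of seat edges (so the leg's bounding box is flush with the corner).

C is a spool: two coaxial disc flanges of radius 161 mm and thickness 16 mm, joined by a core cylinder of radius 66 mm and height 223 mm. The lower flange rests on z = 0 and the three cylinders share a vertical axis.

Three stools sit around the table at the −y, +y, −x sides. The spool is on top of the table.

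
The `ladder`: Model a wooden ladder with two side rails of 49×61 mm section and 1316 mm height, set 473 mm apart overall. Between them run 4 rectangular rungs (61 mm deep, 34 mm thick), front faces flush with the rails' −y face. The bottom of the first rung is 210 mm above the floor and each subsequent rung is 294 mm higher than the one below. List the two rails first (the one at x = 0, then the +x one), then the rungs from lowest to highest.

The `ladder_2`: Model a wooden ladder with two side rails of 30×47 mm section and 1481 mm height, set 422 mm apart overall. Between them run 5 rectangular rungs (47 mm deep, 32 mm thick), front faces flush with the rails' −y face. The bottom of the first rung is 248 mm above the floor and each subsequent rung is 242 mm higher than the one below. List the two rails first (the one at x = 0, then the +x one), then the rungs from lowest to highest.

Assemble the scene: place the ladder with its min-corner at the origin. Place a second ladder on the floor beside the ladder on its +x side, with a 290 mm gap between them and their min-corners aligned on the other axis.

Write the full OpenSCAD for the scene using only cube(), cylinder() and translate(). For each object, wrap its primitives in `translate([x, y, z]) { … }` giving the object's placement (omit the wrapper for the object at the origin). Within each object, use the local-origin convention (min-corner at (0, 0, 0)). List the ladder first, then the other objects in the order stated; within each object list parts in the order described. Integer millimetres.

cube([49, 61, 1316]);
translate([424, 0, 0]) cube([49, 61, 1316]);
translate([49, 0, 210]) cube([375, 61, 34]);
translate([49, 0, 504]) cube([375, 61, 34]);
translate([49, 0, 798]) cube([375, 61, 34]);
translate([49, 0, 1092]) cube([375, 61, 34]);
translate([763, 0, 0]) {
  cube([30, 47, 1481]);
  translate([392, 0, 0]) cube([30, 47, 1481]);
  translate([30, 0, 248]) cube([362, 47, 32]);
  translate([30, 0, 490]) cube([362, 47, 32]);
  translate([30, 0, 732]) cube([362, 47, 32]);
  translate([30, 0, 974]) cube([362, 47, 32]);
  translate([30, 0, 1216]) cube([362, 47, 32]);
}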